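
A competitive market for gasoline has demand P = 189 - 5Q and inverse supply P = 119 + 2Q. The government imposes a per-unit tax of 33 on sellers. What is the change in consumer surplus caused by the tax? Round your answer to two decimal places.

-180.15

Pre-tax equilibrium: 189 - 5Q = 119 + 2Q gives Q* = 10, P* = 139.
A tax on sellers shifts supply up by 33: 189 - 5Q = 119 + 2Q + 33, so Q_t = 5.2857. Buyers pay P_b = 162.5714; sellers receive P_s = P_b - 33 = 129.5714.
CS falls from (1/2)(10)(50) = 250 to (1/2)(5.2857)(26.4286) = 69.8469, a change of -180.1531.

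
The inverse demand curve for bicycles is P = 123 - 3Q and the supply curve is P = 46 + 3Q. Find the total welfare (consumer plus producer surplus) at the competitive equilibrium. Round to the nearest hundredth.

494.08

Set 123 - 3Q = 46 + 3Q, which gives 77 = 6Q, so Q* = 12.8333 and P* = 123 - 3(12.8333) = 84.5.
Total surplus is the full triangle between the curves from 0 to Q*: (1/2)(12.8333)(123 - 46) = 494.0833.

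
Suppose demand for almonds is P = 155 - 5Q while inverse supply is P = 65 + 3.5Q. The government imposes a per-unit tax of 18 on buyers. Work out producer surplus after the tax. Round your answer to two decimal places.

Without the tax, 155 - 5Q = 65 + 3.5Q so Q* = 10.5882 and P* = 102.0588.
A tax on buyers shifts demand down by 18: (155 - 18) - 5Q = 65 + 3.5Q, so Q_t = 8.4706. Buyers pay P_b = 112.6471; sellers receive P_s = P_b - 18 = 94.6471.
PS = (1/2)(Q_t)(P_s - 65) = (1/2)(8.4706)(29.6471) = 125.564.

125.56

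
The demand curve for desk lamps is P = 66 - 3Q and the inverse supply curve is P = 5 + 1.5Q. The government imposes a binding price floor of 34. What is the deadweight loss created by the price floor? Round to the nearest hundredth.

18.78

Free-market equilibrium: 66 - 3Q = 5 + 1.5Q gives Q* = 13.5556, P* = 25.3333.
At P = 34, buyers demand (66 - 34)/3 = 10.6667 while sellers would supply more, so the quantity traded is 10.6667 at price 34.
The lost-trades triangle has base Q* - 10.6667 = 2.8889 and height equal to the gap between the curves at Q = 10.6667, which is 34 - 21 = 13. DWL = (1/2)(2.8889)(13) = 18.7778.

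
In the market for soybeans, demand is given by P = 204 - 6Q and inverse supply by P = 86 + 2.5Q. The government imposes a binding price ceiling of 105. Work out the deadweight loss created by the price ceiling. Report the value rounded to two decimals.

Free-market equilibrium: 204 - 6Q = 86 + 2.5Q gives Q* = 13.8824, P* = 120.7059.
At the ceiling price 105, quantity supplied is (105 - 86)/2.5 = 7.6; supply is the short side, so Q = 7.6 trades at P = 105.
The lost-trades triangle has base Q* - 7.6 = 6.2824 and height equal to the gap between the curves at Q = 7.6, which is 158.4 - 105 = 53.4. DWL = (1/2)(6.2824)(53.4) = 167.7388.

167.74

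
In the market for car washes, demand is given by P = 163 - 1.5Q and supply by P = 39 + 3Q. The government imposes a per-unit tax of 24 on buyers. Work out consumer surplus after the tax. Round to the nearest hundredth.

370.37

Without the tax, 163 - 1.5Q = 39 + 3Q so Q* = 27.5556 and P* = 121.6667.
A tax on buyers shifts demand down by 24: (163 - 24) - 1.5Q = 39 + 3Q, so Q_t = 22.2222. Buyers pay P_b = 129.6667; sellers receive P_s = P_b - 24 = 105.6667.
CS = (1/2)(Q_t)(163 - P_b) = (1/2)(22.2222)(33.3333) = 370.3704.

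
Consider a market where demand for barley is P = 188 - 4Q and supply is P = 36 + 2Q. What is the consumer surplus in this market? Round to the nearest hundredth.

1283.56

Set 188 - 4Q = 36 + 2Q, which gives 152 = 6Q, so Q* = 25.3333 and P* = 188 - 4(25.3333) = 86.6667.
CS is the area between the demand curve and P* from 0 to Q*: (1/2)(25.3333)(101.3333) = 1283.5556.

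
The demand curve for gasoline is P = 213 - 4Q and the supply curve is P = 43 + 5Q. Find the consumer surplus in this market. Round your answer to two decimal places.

713.58

Equilibrium: 213 - 4Q = 43 + 5Q, so Q* = 18.8889 and P* = 137.4444.
The demand choke price is 213, so CS = (1/2)(Q*)(213 - P*) = (1/2)(18.8889)(75.5556) = 713.5802.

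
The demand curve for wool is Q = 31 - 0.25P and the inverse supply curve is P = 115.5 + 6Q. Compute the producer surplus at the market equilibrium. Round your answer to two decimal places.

Rewriting demand in inverse form: P = 124 - 4Q.
Set 124 - 4Q = 115.5 + 6Q, which gives 8.5 = 10Q, so Q* = 0.85 and P* = 124 - 4(0.85) = 120.6.
The supply curve's price intercept is 115.5, so PS = (1/2)(Q*)(P* - 115.5) = (1/2)(0.85)(5.1) = 2.1675.

2.17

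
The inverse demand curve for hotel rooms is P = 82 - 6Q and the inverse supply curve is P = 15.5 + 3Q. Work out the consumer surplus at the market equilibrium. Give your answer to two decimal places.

Setting demand equal to supply, 66.5 = 9Q, so Q* = 7.3889 and P* = 37.6667.
Consumer surplus is the triangle under demand above P*: (1/2)(7.3889)(82 - 37.6667) = (1/2)(7.3889)(44.3333) = 163.787.

163.79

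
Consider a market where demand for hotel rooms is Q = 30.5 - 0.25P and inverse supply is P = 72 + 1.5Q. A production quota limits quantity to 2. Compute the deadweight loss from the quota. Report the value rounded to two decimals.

Rewriting demand in inverse form: P = 122 - 4Q.
Without the quota, 122 - 4Q = 72 + 1.5Q gives Q* = 9.0909.
At Q = 2 the demand price is 122 - 4(2) = 114 and the supply price is 72 + 1.5(2) = 75.
DWL = (1/2)(gap between curves at 2) x (Q* - 2) = (1/2)(39)(7.0909) = 138.2727.

138.27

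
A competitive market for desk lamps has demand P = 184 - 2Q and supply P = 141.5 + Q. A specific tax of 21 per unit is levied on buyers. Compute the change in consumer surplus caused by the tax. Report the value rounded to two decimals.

-149.33

Without the tax, 184 - 2Q = 141.5 + Q so Q* = 14.1667 and P* = 155.6667.
With the tax, buyers' net willingness to pay falls by 21: (184 - 21) - 2Q = 141.5 + Q, so Q_t = 7.1667. Buyers pay P_b = 169.6667; sellers receive P_s = P_b - 21 = 148.6667.
Consumers lose the trapezoid between P* and P_b out to Q_t plus the triangle from Q_t to Q*: change in CS = 51.3611 - 200.6944 = -149.3333.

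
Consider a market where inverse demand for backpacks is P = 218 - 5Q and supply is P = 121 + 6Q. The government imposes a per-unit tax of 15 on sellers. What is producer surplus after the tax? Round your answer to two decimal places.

Pre-tax equilibrium: 218 - 5Q = 121 + 6Q gives Q* = 8.8182, P* = 173.9091.
With the tax, sellers need 15 more per unit: 218 - 5Q = 121 + 6Q + 15, so Q_t = 7.4545. Buyers pay P_b = 180.7273; sellers receive P_s = P_b - 15 = 165.7273.
PS = (1/2)(Q_t)(P_s - 121) = (1/2)(7.4545)(44.7273) = 166.7107.

166.71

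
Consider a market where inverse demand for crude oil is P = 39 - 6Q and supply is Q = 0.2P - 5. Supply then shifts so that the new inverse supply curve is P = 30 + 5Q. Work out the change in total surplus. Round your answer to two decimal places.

-5.23

Rewriting supply in inverse form: P = 25 + 5Q.
Initial equilibrium: Q_0 = 1.2727, P_0 = 31.3636; CS_0 = (1/2)(1.2727)(7.6364) = 4.8595, PS_0 = (1/2)(1.2727)(6.3636) = 4.0496.
New equilibrium: 39 - 6Q = 30 + 5Q gives Q_1 = 0.8182, P_1 = 34.0909; CS_1 = 2.0083, PS_1 = 1.6736.
Change in total surplus = (2.0083 + 1.6736) - (4.8595 + 4.0496) = -5.2273.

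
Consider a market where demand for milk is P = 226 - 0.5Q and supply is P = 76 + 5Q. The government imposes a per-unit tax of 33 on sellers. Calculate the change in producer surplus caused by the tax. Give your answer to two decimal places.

Without the tax, 226 - 0.5Q = 76 + 5Q so Q* = 27.2727 and P* = 212.3636.
A tax on sellers shifts supply up by 33: 226 - 0.5Q = 76 + 5Q + 33, so Q_t = 21.2727. Buyers pay P_b = 215.3636; sellers receive P_s = P_b - 33 = 182.3636.
PS falls from (1/2)(27.2727)(136.3636) = 1859.5041 to (1/2)(21.2727)(106.3636) = 1131.3223, a change of -728.1818.

-728.18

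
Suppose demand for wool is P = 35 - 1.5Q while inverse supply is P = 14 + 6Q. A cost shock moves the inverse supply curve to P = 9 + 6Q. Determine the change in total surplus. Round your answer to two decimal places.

15.67

Initial equilibrium: Q_0 = 2.8, P_0 = 30.8; CS_0 = (1/2)(2.8)(4.2) = 5.88, PS_0 = (1/2)(2.8)(16.8) = 23.52.
New equilibrium: 35 - 1.5Q = 9 + 6Q gives Q_1 = 3.4667, P_1 = 29.8; CS_1 = 9.0133, PS_1 = 36.0533.
Change in total surplus = (9.0133 + 36.0533) - (5.88 + 23.52) = 15.6667.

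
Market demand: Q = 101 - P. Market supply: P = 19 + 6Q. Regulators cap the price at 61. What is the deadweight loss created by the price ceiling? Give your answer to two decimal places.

77.79

Rewriting demand in inverse form: P = 101 - Q.
Free-market equilibrium: 101 - Q = 19 + 6Q gives Q* = 11.7143, P* = 89.2857.
At P = 61, sellers supply (61 - 19)/6 = 7 while buyers want more, so the quantity traded is 7 at price 61.
At Q = 7 the demand price is 94 and the supply price is 61. Deadweight loss is the triangle between the curves from 7 to 11.7143: (1/2)(94 - 61)(11.7143 - 7) = 77.7857.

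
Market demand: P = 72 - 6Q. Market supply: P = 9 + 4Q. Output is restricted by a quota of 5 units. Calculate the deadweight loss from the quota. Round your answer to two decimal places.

Unrestricted equilibrium: Q* = (72 - 9)/(6 + 4) = 6.3.
At Q = 5 the demand price is 72 - 6(5) = 42 and the supply price is 9 + 4(5) = 29.
Deadweight loss is the triangle between the curves from 5 to 6.3: (1/2)(42 - 29)(6.3 - 5) = 8.45.

8.45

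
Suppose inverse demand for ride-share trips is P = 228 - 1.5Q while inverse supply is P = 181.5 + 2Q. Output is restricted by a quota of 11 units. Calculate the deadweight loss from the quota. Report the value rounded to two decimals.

9.14

Unrestricted equilibrium: Q* = (228 - 181.5)/(1.5 + 2) = 13.2857.
At Q = 11 the demand price is 228 - 1.5(11) = 211.5 and the supply price is 181.5 + 2(11) = 203.5.
Deadweight loss is the triangle between the curves from 11 to 13.2857: (1/2)(211.5 - 203.5)(13.2857 - 11) = 9.1429.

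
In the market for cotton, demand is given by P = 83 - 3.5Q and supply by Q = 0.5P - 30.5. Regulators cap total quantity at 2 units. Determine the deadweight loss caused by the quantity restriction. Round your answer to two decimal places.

11.00

Rewriting supply in inverse form: P = 61 + 2Q.
Unrestricted equilibrium: Q* = (83 - 61)/(3.5 + 2) = 4.
At Q = 2 the demand price is 83 - 3.5(2) = 76 and the supply price is 61 + 2(2) = 65.
DWL = (1/2)(gap between curves at 2) x (Q* - 2) = (1/2)(11)(2) = 11.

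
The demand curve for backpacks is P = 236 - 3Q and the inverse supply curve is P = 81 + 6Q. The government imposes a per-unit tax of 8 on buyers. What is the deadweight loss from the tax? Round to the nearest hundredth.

3.56

Pre-tax equilibrium: 236 - 3Q = 81 + 6Q gives Q* = 17.2222, P* = 184.3333.
With the tax, buyers' net willingness to pay falls by 8: (236 - 8) - 3Q = 81 + 6Q, so Q_t = 16.3333. Buyers pay P_b = 187; sellers receive P_s = P_b - 8 = 179.
The welfare triangle lost has base Q* - Q_t = 0.8889 and height t = 8, so DWL = (1/2)(0.8889)(8) = 3.5556.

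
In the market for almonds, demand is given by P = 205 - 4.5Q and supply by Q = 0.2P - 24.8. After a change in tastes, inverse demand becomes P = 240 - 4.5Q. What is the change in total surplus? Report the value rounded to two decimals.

Rewriting supply in inverse form: P = 124 + 5Q.
Initial equilibrium: Q_0 = 8.5263, P_0 = 166.6316; CS_0 = (1/2)(8.5263)(38.3684) = 163.5706, PS_0 = (1/2)(8.5263)(42.6316) = 181.7452.
New equilibrium: 240 - 4.5Q = 124 + 5Q gives Q_1 = 12.2105, P_1 = 185.0526; CS_1 = 335.4681, PS_1 = 372.7424.
Change in total surplus = (335.4681 + 372.7424) - (163.5706 + 181.7452) = 362.8947.

362.89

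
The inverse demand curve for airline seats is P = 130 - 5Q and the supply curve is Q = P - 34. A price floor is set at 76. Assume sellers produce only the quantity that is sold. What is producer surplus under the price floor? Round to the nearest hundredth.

395.28

Rewriting supply in inverse form: P = 34 + Q.
Free-market equilibrium: 130 - 5Q = 34 + Q gives Q* = 16, P* = 50.
At P = 76, buyers demand (130 - 76)/5 = 10.8 while sellers would supply more, so the quantity traded is 10.8 at price 76.
The supply price at Q = 10.8 is 44.8. PS is the trapezoid between 76 and supply over [0, 10.8]: (1/2)[(76 - 34) + (76 - 44.8)](10.8) = 395.28.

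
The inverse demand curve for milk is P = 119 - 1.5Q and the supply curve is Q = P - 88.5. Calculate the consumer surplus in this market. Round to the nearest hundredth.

111.63

Rewriting supply in inverse form: P = 88.5 + Q.
Set 119 - 1.5Q = 88.5 + Q, which gives 30.5 = 2.5Q, so Q* = 12.2 and P* = 119 - 1.5(12.2) = 100.7.
The demand choke price is 119, so CS = (1/2)(Q*)(119 - P*) = (1/2)(12.2)(18.3) = 111.63.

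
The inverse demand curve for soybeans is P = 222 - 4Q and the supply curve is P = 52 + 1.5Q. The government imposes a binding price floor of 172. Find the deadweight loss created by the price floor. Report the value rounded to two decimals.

931.96

Free-market equilibrium: 222 - 4Q = 52 + 1.5Q gives Q* = 30.9091, P* = 98.3636.
At the floor price 172, quantity demanded is (222 - 172)/4 = 12.5; demand is the short side, so Q = 12.5 trades at P = 172.
The lost-trades triangle has base Q* - 12.5 = 18.4091 and height equal to the gap between the curves at Q = 12.5, which is 172 - 70.75 = 101.25. DWL = (1/2)(18.4091)(101.25) = 931.9602.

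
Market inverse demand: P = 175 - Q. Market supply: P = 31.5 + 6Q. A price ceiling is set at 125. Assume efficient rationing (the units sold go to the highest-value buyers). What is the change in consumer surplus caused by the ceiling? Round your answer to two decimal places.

Free-market equilibrium: 175 - Q = 31.5 + 6Q gives Q* = 20.5, P* = 154.5.
At the ceiling price 125, quantity supplied is (125 - 31.5)/6 = 15.5833; supply is the short side, so Q = 15.5833 trades at P = 125.
CS goes from (1/2)(20.5)(20.5) = 210.125 to 657.7465 (computed as (175 - 125)(15.5833) - (1/2)(1)(15.5833)^2), a change of 447.6215.

447.62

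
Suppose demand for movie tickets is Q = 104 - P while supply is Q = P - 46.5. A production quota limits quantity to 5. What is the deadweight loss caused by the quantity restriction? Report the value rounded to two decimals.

Rewriting demand in inverse form: P = 104 - Q.
Rewriting supply in inverse form: P = 46.5 + Q.
Without the quota, 104 - Q = 46.5 + Q gives Q* = 28.75.
At Q = 5 the demand price is 104 - (5) = 99 and the supply price is 46.5 + (5) = 51.5.
DWL = (1/2)(gap between curves at 5) x (Q* - 5) = (1/2)(47.5)(23.75) = 564.0625.

564.06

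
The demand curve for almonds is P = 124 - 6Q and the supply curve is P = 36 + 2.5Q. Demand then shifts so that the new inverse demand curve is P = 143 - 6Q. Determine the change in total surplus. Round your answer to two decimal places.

Initial equilibrium: Q_0 = 10.3529, P_0 = 61.8824; CS_0 = (1/2)(10.3529)(62.1176) = 321.5502, PS_0 = (1/2)(10.3529)(25.8824) = 133.9792.
New equilibrium: 143 - 6Q = 36 + 2.5Q gives Q_1 = 12.5882, P_1 = 67.4706; CS_1 = 475.391, PS_1 = 198.0796.
Change in total surplus = (475.391 + 198.0796) - (321.5502 + 133.9792) = 217.9412.

217.94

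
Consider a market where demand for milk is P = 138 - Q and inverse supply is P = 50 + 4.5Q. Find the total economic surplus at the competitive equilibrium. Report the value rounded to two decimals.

704.00

Set 138 - Q = 50 + 4.5Q, which gives 88 = 5.5Q, so Q* = 16 and P* = 138 - (16) = 122.
CS = (1/2)(16)(16) = 128 and PS = (1/2)(16)(72) = 576, so total surplus = 704.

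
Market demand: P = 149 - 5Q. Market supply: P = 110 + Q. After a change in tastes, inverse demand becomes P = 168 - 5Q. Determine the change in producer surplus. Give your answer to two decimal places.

Initial equilibrium: Q_0 = 6.5, P_0 = 116.5; CS_0 = (1/2)(6.5)(32.5) = 105.625, PS_0 = (1/2)(6.5)(6.5) = 21.125.
New equilibrium: 168 - 5Q = 110 + Q gives Q_1 = 9.6667, P_1 = 119.6667; CS_1 = 233.6111, PS_1 = 46.7222.
Change in producer surplus = 46.7222 - 21.125 = 25.5972.

25.60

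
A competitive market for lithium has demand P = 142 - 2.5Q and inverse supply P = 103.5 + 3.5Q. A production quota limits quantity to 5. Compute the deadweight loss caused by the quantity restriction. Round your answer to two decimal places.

Without the quota, 142 - 2.5Q = 103.5 + 3.5Q gives Q* = 6.4167.
At Q = 5 the demand price is 142 - 2.5(5) = 129.5 and the supply price is 103.5 + 3.5(5) = 121.
Deadweight loss is the triangle between the curves from 5 to 6.4167: (1/2)(129.5 - 121)(6.4167 - 5) = 6.0208.

6.02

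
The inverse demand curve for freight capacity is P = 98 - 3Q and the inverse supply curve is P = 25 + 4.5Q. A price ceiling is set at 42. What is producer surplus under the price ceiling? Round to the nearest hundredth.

Without the control, 98 - 3Q = 25 + 4.5Q so Q* = 9.7333 and P* = 68.8.
At P = 42, sellers supply (42 - 25)/4.5 = 3.7778 while buyers want more, so the quantity traded is 3.7778 at price 42.
PS is the triangle above supply below 42: (1/2)(3.7778)(42 - 25) = 32.1111.

32.11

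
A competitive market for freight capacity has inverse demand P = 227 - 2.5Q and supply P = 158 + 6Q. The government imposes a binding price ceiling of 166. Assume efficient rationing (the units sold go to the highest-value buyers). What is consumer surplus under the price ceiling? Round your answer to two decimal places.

79.11

Without the control, 227 - 2.5Q = 158 + 6Q so Q* = 8.1176 and P* = 206.7059.
At P = 166, sellers supply (166 - 158)/6 = 1.3333 while buyers want more, so the quantity traded is 1.3333 at price 166.
The demand price at Q = 1.3333 is 223.6667. CS is the trapezoid between demand and 166 over [0, 1.3333]: (1/2)[(227 - 166) + (223.6667 - 166)](1.3333) = 79.1111.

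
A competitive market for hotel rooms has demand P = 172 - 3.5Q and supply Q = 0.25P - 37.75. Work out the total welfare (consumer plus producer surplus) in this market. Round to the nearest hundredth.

29.40

Rewriting supply in inverse form: P = 151 + 4Q.
Setting demand equal to supply, 21 = 7.5Q, so Q* = 2.8 and P* = 162.2.
CS = (1/2)(2.8)(9.8) = 13.72 and PS = (1/2)(2.8)(11.2) = 15.68, so total surplus = 29.4.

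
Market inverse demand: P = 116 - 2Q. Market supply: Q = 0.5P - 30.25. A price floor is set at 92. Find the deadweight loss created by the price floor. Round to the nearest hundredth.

7.03

Rewriting supply in inverse form: P = 60.5 + 2Q.
Without the control, 116 - 2Q = 60.5 + 2Q so Q* = 13.875 and P* = 88.25.
At the floor price 92, quantity demanded is (116 - 92)/2 = 12; demand is the short side, so Q = 12 trades at P = 92.
At Q = 12 the demand price is 92 and the supply price is 84.5. Deadweight loss is the triangle between the curves from 12 to 13.875: (1/2)(92 - 84.5)(13.875 - 12) = 7.0312.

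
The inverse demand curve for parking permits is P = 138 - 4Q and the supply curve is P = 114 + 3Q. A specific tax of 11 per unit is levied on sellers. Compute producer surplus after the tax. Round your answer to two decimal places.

Pre-tax equilibrium: 138 - 4Q = 114 + 3Q gives Q* = 3.4286, P* = 124.2857.
A tax on sellers shifts supply up by 11: 138 - 4Q = 114 + 3Q + 11, so Q_t = 1.8571. Buyers pay P_b = 130.5714; sellers receive P_s = P_b - 11 = 119.5714.
PS = (1/2)(Q_t)(P_s - 114) = (1/2)(1.8571)(5.5714) = 5.1735.

5.17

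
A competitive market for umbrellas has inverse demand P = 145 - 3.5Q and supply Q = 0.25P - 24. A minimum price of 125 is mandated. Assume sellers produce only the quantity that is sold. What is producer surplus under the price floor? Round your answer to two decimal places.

100.41

Rewriting supply in inverse form: P = 96 + 4Q.
Free-market equilibrium: 145 - 3.5Q = 96 + 4Q gives Q* = 6.5333, P* = 122.1333.
At P = 125, buyers demand (145 - 125)/3.5 = 5.7143 while sellers would supply more, so the quantity traded is 5.7143 at price 125.
The supply price at Q = 5.7143 is 118.8571. PS is the trapezoid between 125 and supply over [0, 5.7143]: (1/2)[(125 - 96) + (125 - 118.8571)](5.7143) = 100.4082.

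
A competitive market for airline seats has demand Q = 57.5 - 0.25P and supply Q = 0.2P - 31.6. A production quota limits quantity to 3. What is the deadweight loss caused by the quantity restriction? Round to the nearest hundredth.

Rewriting demand in inverse form: P = 230 - 4Q.
Rewriting supply in inverse form: P = 158 + 5Q.
Without the quota, 230 - 4Q = 158 + 5Q gives Q* = 8.
At Q = 3 the demand price is 230 - 4(3) = 218 and the supply price is 158 + 5(3) = 173.
Deadweight loss is the triangle between the curves from 3 to 8: (1/2)(218 - 173)(8 - 3) = 112.5.

112.50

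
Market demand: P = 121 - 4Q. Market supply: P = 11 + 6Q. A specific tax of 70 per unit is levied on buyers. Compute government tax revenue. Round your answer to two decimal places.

Without the tax, 121 - 4Q = 11 + 6Q so Q* = 11 and P* = 77.
A tax on buyers shifts demand down by 70: (121 - 70) - 4Q = 11 + 6Q, so Q_t = 4. Buyers pay P_b = 105; sellers receive P_s = P_b - 70 = 35.
Tax revenue = t x Q_t = 70 x 4 = 280.

280.00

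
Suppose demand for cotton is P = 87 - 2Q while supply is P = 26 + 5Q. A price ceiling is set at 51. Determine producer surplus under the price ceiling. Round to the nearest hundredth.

Without the control, 87 - 2Q = 26 + 5Q so Q* = 8.7143 and P* = 69.5714.
At P = 51, sellers supply (51 - 26)/5 = 5 while buyers want more, so the quantity traded is 5 at price 51.
PS is the triangle above supply below 51: (1/2)(5)(51 - 26) = 62.5.

62.50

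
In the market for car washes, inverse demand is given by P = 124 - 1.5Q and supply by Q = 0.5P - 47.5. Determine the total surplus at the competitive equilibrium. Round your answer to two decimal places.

Rewriting supply in inverse form: P = 95 + 2Q.
Setting demand equal to supply, 29 = 3.5Q, so Q* = 8.2857 and P* = 111.5714.
Total surplus is the full triangle between the curves from 0 to Q*: (1/2)(8.2857)(124 - 95) = 120.1429.

120.14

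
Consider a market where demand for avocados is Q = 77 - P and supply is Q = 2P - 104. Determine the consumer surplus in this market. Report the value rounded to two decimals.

138.89

Rewriting demand in inverse form: P = 77 - Q.
Rewriting supply in inverse form: P = 52 + 0.5Q.
Set 77 - Q = 52 + 0.5Q, which gives 25 = 1.5Q, so Q* = 16.6667 and P* = 77 - (16.6667) = 60.3333.
Consumer surplus is the triangle under demand above P*: (1/2)(16.6667)(77 - 60.3333) = (1/2)(16.6667)(16.6667) = 138.8889.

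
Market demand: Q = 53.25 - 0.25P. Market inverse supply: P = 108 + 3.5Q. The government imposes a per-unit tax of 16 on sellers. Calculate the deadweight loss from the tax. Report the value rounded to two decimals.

17.07

Rewriting demand in inverse form: P = 213 - 4Q.
Pre-tax equilibrium: 213 - 4Q = 108 + 3.5Q gives Q* = 14, P* = 157.
A tax on sellers shifts supply up by 16: 213 - 4Q = 108 + 3.5Q + 16, so Q_t = 11.8667. Buyers pay P_b = 165.5333; sellers receive P_s = P_b - 16 = 149.5333.
Deadweight loss is the triangle between the curves from Q_t to Q*: (1/2)(14 - 11.8667)(16) = 17.0667.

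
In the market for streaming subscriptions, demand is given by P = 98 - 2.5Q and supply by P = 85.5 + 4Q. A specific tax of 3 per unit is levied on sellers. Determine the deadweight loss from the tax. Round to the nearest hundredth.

0.69

Pre-tax equilibrium: 98 - 2.5Q = 85.5 + 4Q gives Q* = 1.9231, P* = 93.1923.
With the tax, sellers need 3 more per unit: 98 - 2.5Q = 85.5 + 4Q + 3, so Q_t = 1.4615. Buyers pay P_b = 94.3462; sellers receive P_s = P_b - 3 = 91.3462.
Deadweight loss is the triangle between the curves from Q_t to Q*: (1/2)(1.9231 - 1.4615)(3) = 0.6923.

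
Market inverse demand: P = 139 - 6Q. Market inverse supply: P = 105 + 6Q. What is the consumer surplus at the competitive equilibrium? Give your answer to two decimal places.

24.08

Equilibrium: 139 - 6Q = 105 + 6Q, so Q* = 2.8333 and P* = 122.
The demand choke price is 139, so CS = (1/2)(Q*)(139 - P*) = (1/2)(2.8333)(17) = 24.0833.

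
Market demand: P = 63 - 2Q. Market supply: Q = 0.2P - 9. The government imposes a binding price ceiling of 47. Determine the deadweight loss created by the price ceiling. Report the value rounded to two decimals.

Rewriting supply in inverse form: P = 45 + 5Q.
Free-market equilibrium: 63 - 2Q = 45 + 5Q gives Q* = 2.5714, P* = 57.8571.
At P = 47, sellers supply (47 - 45)/5 = 0.4 while buyers want more, so the quantity traded is 0.4 at price 47.
At Q = 0.4 the demand price is 62.2 and the supply price is 47. Deadweight loss is the triangle between the curves from 0.4 to 2.5714: (1/2)(62.2 - 47)(2.5714 - 0.4) = 16.5029.

16.50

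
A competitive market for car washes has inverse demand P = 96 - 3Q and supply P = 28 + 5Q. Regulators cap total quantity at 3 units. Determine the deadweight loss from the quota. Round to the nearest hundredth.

Without the quota, 96 - 3Q = 28 + 5Q gives Q* = 8.5.
At Q = 3 the demand price is 96 - 3(3) = 87 and the supply price is 28 + 5(3) = 43.
Deadweight loss is the triangle between the curves from 3 to 8.5: (1/2)(87 - 43)(8.5 - 3) = 121.

121.00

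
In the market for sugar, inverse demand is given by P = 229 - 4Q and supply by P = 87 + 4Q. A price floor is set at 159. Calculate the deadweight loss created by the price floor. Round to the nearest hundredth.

Without the control, 229 - 4Q = 87 + 4Q so Q* = 17.75 and P* = 158.
At P = 159, buyers demand (229 - 159)/4 = 17.5 while sellers would supply more, so the quantity traded is 17.5 at price 159.
The lost-trades triangle has base Q* - 17.5 = 0.25 and height equal to the gap between the curves at Q = 17.5, which is 159 - 157 = 2. DWL = (1/2)(0.25)(2) = 0.25.

0.25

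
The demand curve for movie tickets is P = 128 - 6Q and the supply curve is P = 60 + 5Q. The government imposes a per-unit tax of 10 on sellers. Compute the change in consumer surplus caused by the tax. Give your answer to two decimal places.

-31.24

Pre-tax equilibrium: 128 - 6Q = 60 + 5Q gives Q* = 6.1818, P* = 90.9091.
A tax on sellers shifts supply up by 10: 128 - 6Q = 60 + 5Q + 10, so Q_t = 5.2727. Buyers pay P_b = 96.3636; sellers receive P_s = P_b - 10 = 86.3636.
CS falls from (1/2)(6.1818)(37.0909) = 114.6446 to (1/2)(5.2727)(31.6364) = 83.405, a change of -31.2397.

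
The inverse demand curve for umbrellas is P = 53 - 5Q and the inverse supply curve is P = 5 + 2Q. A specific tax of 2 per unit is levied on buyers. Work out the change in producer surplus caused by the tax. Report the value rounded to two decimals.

-3.84

Pre-tax equilibrium: 53 - 5Q = 5 + 2Q gives Q* = 6.8571, P* = 18.7143.
A tax on buyers shifts demand down by 2: (53 - 2) - 5Q = 5 + 2Q, so Q_t = 6.5714. Buyers pay P_b = 20.1429; sellers receive P_s = P_b - 2 = 18.1429.
PS falls from (1/2)(6.8571)(13.7143) = 47.0204 to (1/2)(6.5714)(13.1429) = 43.1837, a change of -3.8367.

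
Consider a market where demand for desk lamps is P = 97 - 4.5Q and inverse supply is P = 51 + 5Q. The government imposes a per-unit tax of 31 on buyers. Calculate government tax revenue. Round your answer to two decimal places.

48.95

Without the tax, 97 - 4.5Q = 51 + 5Q so Q* = 4.8421 and P* = 75.2105.
A tax on buyers shifts demand down by 31: (97 - 31) - 4.5Q = 51 + 5Q, so Q_t = 1.5789. Buyers pay P_b = 89.8947; sellers receive P_s = P_b - 31 = 58.8947.
Tax revenue = t x Q_t = 31 x 1.5789 = 48.9474.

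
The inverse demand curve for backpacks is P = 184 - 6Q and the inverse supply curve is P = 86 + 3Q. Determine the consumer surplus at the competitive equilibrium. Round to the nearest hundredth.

Set 184 - 6Q = 86 + 3Q, which gives 98 = 9Q, so Q* = 10.8889 and P* = 184 - 6(10.8889) = 118.6667.
The demand choke price is 184, so CS = (1/2)(Q*)(184 - P*) = (1/2)(10.8889)(65.3333) = 355.7037.

355.70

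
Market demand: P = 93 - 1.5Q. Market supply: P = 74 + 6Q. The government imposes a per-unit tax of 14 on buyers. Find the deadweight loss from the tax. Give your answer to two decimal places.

13.07

Pre-tax equilibrium: 93 - 1.5Q = 74 + 6Q gives Q* = 2.5333, P* = 89.2.
With the tax, buyers' net willingness to pay falls by 14: (93 - 14) - 1.5Q = 74 + 6Q, so Q_t = 0.6667. Buyers pay P_b = 92; sellers receive P_s = P_b - 14 = 78.
The welfare triangle lost has base Q* - Q_t = 1.8667 and height t = 14, so DWL = (1/2)(1.8667)(14) = 13.0667.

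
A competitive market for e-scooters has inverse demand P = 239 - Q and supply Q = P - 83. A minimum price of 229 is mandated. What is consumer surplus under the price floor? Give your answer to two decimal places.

Rewriting supply in inverse form: P = 83 + Q.
Without the control, 239 - Q = 83 + Q so Q* = 78 and P* = 161.
At the floor price 229, quantity demanded is (239 - 229)/1 = 10; demand is the short side, so Q = 10 trades at P = 229.
CS is the triangle under demand above 229: (1/2)(10)(239 - 229) = 50.

50.00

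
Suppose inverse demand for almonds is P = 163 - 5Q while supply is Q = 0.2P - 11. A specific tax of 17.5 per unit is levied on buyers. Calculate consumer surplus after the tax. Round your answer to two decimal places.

204.76

Rewriting supply in inverse form: P = 55 + 5Q.
Pre-tax equilibrium: 163 - 5Q = 55 + 5Q gives Q* = 10.8, P* = 109.
A tax on buyers shifts demand down by 17.5: (163 - 17.5) - 5Q = 55 + 5Q, so Q_t = 9.05. Buyers pay P_b = 117.75; sellers receive P_s = P_b - 17.5 = 100.25.
CS = (1/2)(Q_t)(163 - P_b) = (1/2)(9.05)(45.25) = 204.7562.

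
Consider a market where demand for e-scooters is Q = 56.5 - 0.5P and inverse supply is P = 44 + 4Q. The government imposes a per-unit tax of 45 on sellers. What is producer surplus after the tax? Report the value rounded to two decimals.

32.00

Rewriting demand in inverse form: P = 113 - 2Q.
Pre-tax equilibrium: 113 - 2Q = 44 + 4Q gives Q* = 11.5, P* = 90.
A tax on sellers shifts supply up by 45: 113 - 2Q = 44 + 4Q + 45, so Q_t = 4. Buyers pay P_b = 105; sellers receive P_s = P_b - 45 = 60.
Producer surplus is the triangle above supply below P_s: (1/2)(4)(60 - 44) = 32.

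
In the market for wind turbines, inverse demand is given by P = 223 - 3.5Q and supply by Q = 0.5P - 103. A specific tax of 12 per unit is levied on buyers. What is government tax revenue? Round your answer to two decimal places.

10.91

Rewriting supply in inverse form: P = 206 + 2Q.
Without the tax, 223 - 3.5Q = 206 + 2Q so Q* = 3.0909 and P* = 212.1818.
With the tax, buyers' net willingness to pay falls by 12: (223 - 12) - 3.5Q = 206 + 2Q, so Q_t = 0.9091. Buyers pay P_b = 219.8182; sellers receive P_s = P_b - 12 = 207.8182.
Tax revenue = t x Q_t = 12 x 0.9091 = 10.9091.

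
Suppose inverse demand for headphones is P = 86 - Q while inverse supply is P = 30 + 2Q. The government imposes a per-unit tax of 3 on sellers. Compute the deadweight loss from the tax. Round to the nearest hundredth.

1.50

Pre-tax equilibrium: 86 - Q = 30 + 2Q gives Q* = 18.6667, P* = 67.3333.
With the tax, sellers need 3 more per unit: 86 - Q = 30 + 2Q + 3, so Q_t = 17.6667. Buyers pay P_b = 68.3333; sellers receive P_s = P_b - 3 = 65.3333.
Deadweight loss is the triangle between the curves from Q_t to Q*: (1/2)(18.6667 - 17.6667)(3) = 1.5.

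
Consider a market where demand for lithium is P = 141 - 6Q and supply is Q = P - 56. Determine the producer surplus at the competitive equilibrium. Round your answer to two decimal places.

73.72

Rewriting supply in inverse form: P = 56 + Q.
Setting demand equal to supply, 85 = 7Q, so Q* = 12.1429 and P* = 68.1429.
PS is the area between P* and the supply curve from 0 to Q*: (1/2)(12.1429)(12.1429) = 73.7245.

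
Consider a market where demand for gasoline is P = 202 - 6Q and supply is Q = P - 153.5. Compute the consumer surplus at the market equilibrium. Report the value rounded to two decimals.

144.02

Rewriting supply in inverse form: P = 153.5 + Q.
Setting demand equal to supply, 48.5 = 7Q, so Q* = 6.9286 and P* = 160.4286.
CS is the area between the demand curve and P* from 0 to Q*: (1/2)(6.9286)(41.5714) = 144.0153.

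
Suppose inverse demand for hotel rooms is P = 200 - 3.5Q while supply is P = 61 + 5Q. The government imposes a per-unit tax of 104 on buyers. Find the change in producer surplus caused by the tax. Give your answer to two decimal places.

Pre-tax equilibrium: 200 - 3.5Q = 61 + 5Q gives Q* = 16.3529, P* = 142.7647.
A tax on buyers shifts demand down by 104: (200 - 104) - 3.5Q = 61 + 5Q, so Q_t = 4.1176. Buyers pay P_b = 185.5882; sellers receive P_s = P_b - 104 = 81.5882.
PS falls from (1/2)(16.3529)(81.7647) = 668.5467 to (1/2)(4.1176)(20.5882) = 42.3875, a change of -626.1592.

-626.16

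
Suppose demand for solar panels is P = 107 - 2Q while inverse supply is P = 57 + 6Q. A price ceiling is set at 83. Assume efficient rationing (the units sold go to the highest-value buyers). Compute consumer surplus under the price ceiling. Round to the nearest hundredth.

85.22

Without the control, 107 - 2Q = 57 + 6Q so Q* = 6.25 and P* = 94.5.
At P = 83, sellers supply (83 - 57)/6 = 4.3333 while buyers want more, so the quantity traded is 4.3333 at price 83.
The demand price at Q = 4.3333 is 98.3333. CS is the trapezoid between demand and 83 over [0, 4.3333]: (1/2)[(107 - 83) + (98.3333 - 83)](4.3333) = 85.2222.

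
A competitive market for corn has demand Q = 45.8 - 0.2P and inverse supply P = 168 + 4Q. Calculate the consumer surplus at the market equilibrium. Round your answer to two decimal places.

114.85

Rewriting demand in inverse form: P = 229 - 5Q.
Equilibrium: 229 - 5Q = 168 + 4Q, so Q* = 6.7778 and P* = 195.1111.
CS is the area between the demand curve and P* from 0 to Q*: (1/2)(6.7778)(33.8889) = 114.8457.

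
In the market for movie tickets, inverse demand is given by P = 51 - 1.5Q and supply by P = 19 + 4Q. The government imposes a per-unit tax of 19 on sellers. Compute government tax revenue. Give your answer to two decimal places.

44.91

Without the tax, 51 - 1.5Q = 19 + 4Q so Q* = 5.8182 and P* = 42.2727.
With the tax, sellers need 19 more per unit: 51 - 1.5Q = 19 + 4Q + 19, so Q_t = 2.3636. Buyers pay P_b = 47.4545; sellers receive P_s = P_b - 19 = 28.4545.
Tax revenue = t x Q_t = 19 x 2.3636 = 44.9091.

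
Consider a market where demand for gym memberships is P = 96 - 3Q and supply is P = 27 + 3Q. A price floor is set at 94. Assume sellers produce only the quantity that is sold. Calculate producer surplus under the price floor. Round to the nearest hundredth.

Without the control, 96 - 3Q = 27 + 3Q so Q* = 11.5 and P* = 61.5.
At the floor price 94, quantity demanded is (96 - 94)/3 = 0.6667; demand is the short side, so Q = 0.6667 trades at P = 94.
The supply price at Q = 0.6667 is 29. PS is the trapezoid between 94 and supply over [0, 0.6667]: (1/2)[(94 - 27) + (94 - 29)](0.6667) = 44.

44.00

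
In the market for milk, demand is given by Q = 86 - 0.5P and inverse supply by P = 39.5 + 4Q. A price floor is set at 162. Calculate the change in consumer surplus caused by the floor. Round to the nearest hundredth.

Rewriting demand in inverse form: P = 172 - 2Q.
Without the control, 172 - 2Q = 39.5 + 4Q so Q* = 22.0833 and P* = 127.8333.
At P = 162, buyers demand (172 - 162)/2 = 5 while sellers would supply more, so the quantity traded is 5 at price 162.
CS goes from (1/2)(22.0833)(44.1667) = 487.6736 to 25 (computed as (172 - 162)(5) - (1/2)(2)(5)^2), a change of -462.6736.

-462.67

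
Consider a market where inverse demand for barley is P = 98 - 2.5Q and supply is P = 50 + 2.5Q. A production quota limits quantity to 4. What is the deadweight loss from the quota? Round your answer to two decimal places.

Without the quota, 98 - 2.5Q = 50 + 2.5Q gives Q* = 9.6.
At Q = 4 the demand price is 98 - 2.5(4) = 88 and the supply price is 50 + 2.5(4) = 60.
DWL = (1/2)(gap between curves at 4) x (Q* - 4) = (1/2)(28)(5.6) = 78.4.

78.40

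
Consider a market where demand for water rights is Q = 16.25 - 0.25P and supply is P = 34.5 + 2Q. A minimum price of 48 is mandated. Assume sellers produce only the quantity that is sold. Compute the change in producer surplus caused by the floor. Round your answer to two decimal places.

Rewriting demand in inverse form: P = 65 - 4Q.
Free-market equilibrium: 65 - 4Q = 34.5 + 2Q gives Q* = 5.0833, P* = 44.6667.
At P = 48, buyers demand (65 - 48)/4 = 4.25 while sellers would supply more, so the quantity traded is 4.25 at price 48.
PS goes from (1/2)(5.0833)(10.1667) = 25.8403 to 39.3125 (computed as (48 - 34.5)(4.25) - (1/2)(2)(4.25)^2), a change of 13.4722.

13.47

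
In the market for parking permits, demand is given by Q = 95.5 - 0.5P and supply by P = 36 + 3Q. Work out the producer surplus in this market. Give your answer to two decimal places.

Rewriting demand in inverse form: P = 191 - 2Q.
Equilibrium: 191 - 2Q = 36 + 3Q, so Q* = 31 and P* = 129.
The supply curve's price intercept is 36, so PS = (1/2)(Q*)(P* - 36) = (1/2)(31)(93) = 1441.5.

1441.50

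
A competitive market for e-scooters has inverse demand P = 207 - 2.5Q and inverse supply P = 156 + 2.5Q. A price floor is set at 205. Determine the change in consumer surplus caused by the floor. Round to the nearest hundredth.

Free-market equilibrium: 207 - 2.5Q = 156 + 2.5Q gives Q* = 10.2, P* = 181.5.
At the floor price 205, quantity demanded is (207 - 205)/2.5 = 0.8; demand is the short side, so Q = 0.8 trades at P = 205.
CS goes from (1/2)(10.2)(25.5) = 130.05 to 0.8 (computed as (207 - 205)(0.8) - (1/2)(2.5)(0.8)^2), a change of -129.25.

-129.25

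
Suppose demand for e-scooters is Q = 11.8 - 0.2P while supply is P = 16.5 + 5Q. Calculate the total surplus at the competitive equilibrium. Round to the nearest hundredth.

Rewriting demand in inverse form: P = 59 - 5Q.
Setting demand equal to supply, 42.5 = 10Q, so Q* = 4.25 and P* = 37.75.
CS = (1/2)(4.25)(21.25) = 45.1562 and PS = (1/2)(4.25)(21.25) = 45.1562, so total surplus = 90.3125.

90.31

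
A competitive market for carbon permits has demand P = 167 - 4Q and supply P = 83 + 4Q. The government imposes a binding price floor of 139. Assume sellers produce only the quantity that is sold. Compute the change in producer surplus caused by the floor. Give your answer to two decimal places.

Without the control, 167 - 4Q = 83 + 4Q so Q* = 10.5 and P* = 125.
At the floor price 139, quantity demanded is (167 - 139)/4 = 7; demand is the short side, so Q = 7 trades at P = 139.
PS goes from (1/2)(10.5)(42) = 220.5 to 294 (computed as (139 - 83)(7) - (1/2)(4)(7)^2), a change of 73.5.

73.50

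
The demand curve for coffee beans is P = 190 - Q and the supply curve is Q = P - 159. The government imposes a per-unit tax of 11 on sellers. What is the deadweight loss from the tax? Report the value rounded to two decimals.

Rewriting supply in inverse form: P = 159 + Q.
Without the tax, 190 - Q = 159 + Q so Q* = 15.5 and P* = 174.5.
With the tax, sellers need 11 more per unit: 190 - Q = 159 + Q + 11, so Q_t = 10. Buyers pay P_b = 180; sellers receive P_s = P_b - 11 = 169.
The welfare triangle lost has base Q* - Q_t = 5.5 and height t = 11, so DWL = (1/2)(5.5)(11) = 30.25.

30.25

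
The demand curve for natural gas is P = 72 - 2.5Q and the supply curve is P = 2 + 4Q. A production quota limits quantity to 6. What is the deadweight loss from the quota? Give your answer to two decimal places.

Unrestricted equilibrium: Q* = (72 - 2)/(2.5 + 4) = 10.7692.
At Q = 6 the demand price is 72 - 2.5(6) = 57 and the supply price is 2 + 4(6) = 26.
DWL = (1/2)(gap between curves at 6) x (Q* - 6) = (1/2)(31)(4.7692) = 73.9231.

73.92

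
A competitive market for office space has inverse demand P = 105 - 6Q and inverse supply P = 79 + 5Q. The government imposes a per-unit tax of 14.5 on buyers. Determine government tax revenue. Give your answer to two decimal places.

15.16

Without the tax, 105 - 6Q = 79 + 5Q so Q* = 2.3636 and P* = 90.8182.
A tax on buyers shifts demand down by 14.5: (105 - 14.5) - 6Q = 79 + 5Q, so Q_t = 1.0455. Buyers pay P_b = 98.7273; sellers receive P_s = P_b - 14.5 = 84.2273.
Revenue is the tax times quantity traded: 14.5 x 1.0455 = 15.1591.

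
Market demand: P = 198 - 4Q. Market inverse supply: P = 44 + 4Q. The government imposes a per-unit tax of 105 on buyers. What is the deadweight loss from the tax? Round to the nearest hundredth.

689.06

Without the tax, 198 - 4Q = 44 + 4Q so Q* = 19.25 and P* = 121.
A tax on buyers shifts demand down by 105: (198 - 105) - 4Q = 44 + 4Q, so Q_t = 6.125. Buyers pay P_b = 173.5; sellers receive P_s = P_b - 105 = 68.5.
The welfare triangle lost has base Q* - Q_t = 13.125 and height t = 105, so DWL = (1/2)(13.125)(105) = 689.0625.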